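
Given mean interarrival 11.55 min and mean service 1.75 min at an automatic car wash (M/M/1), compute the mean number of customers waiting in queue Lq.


λ = 60/11.55 = 5.1948 /hr
μ = 60/1.75 = 34.2857 /hr
ρ = λ/μ = 5.1948/34.2857 = 0.1515
Lq = ρ²/(1−ρ) = 0.02296/0.8485 = 0.02706

Final: 0.02706


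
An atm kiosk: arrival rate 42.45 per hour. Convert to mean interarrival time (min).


Mean interarrival time = 1/λ = 1/42.45 hour = 0.02356 hour
In minutes: 0.02356 × 60 = 1.4134 min

Final: 1.4134 min


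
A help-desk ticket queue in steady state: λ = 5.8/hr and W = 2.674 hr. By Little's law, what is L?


L = λW = 5.8·2.674 = 15.5092

Final: 15.5092


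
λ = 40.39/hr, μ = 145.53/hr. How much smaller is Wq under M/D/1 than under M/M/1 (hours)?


ρ = 40.39/145.53 = 0.2775
Wq(M/M/1) = ρ/(μ−λ) = 0.2775/105.14 = 0.002640 hr
Wq(M/D/1) = ρ/(2(μ−λ)) = 0.001320 hr
Savings = 0.002640 − 0.001320 = 0.001320 hr

Final: 0.001320 hr


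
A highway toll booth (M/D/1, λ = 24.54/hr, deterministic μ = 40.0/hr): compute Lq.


ρ = 24.54/40.0 = 0.6135
M/D/1: Lq = ρ²/(2(1−ρ)) = 0.3764/(2·0.3865) = 0.48691

Final: 0.48691


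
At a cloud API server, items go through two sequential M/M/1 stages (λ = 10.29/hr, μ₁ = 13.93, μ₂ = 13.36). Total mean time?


Each node sees arrival rate λ = 10.29/hr (tandem ⇒ throughput preserved).
W₁ = 1/(μ₁−λ) = 1/(13.93−10.29) = 0.27473 hr
W₂ = 1/(μ₂−λ) = 1/(13.36−10.29) = 0.32573 hr
W_total = W₁ + W₂ = 0.27473 + 0.32573 = 0.60046 hr

Final: 0.60046 hr


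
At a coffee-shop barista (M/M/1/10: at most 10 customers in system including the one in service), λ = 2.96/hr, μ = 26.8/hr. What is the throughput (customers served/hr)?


ρ = 0.1104; P_K = (1−ρ)ρ^10/(1−ρ^11) = 2.403e-10
λ_eff = λ(1 − P_K) = 2.96·(1 − 2.403e-10) = 2.96·1.000000 = 2.9600 /hr

Final: 2.9600 /hr


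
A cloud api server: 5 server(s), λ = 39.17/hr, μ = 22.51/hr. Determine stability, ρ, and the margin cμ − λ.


Total capacity cμ = 5·22.51 = 112.55/hr
ρ = λ/(cμ) = 39.17/112.55 = 0.3480
Stable ⇔ ρ < 1: YES
Spare capacity = cμ − λ = 112.55 − 39.17 = 73.38/hr

Final: ρ = 0.3480; stable; margin = 73.38/hr


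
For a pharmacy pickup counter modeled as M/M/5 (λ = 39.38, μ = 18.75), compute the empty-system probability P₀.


a = λ/μ = 39.38/18.75 = 2.1003; ρ = a/c = 0.4201
Σ_{k=0}^{4} a^k/k! (terms k=0..4) = 1.00000 + 2.10027 + 2.20556 + 1.54409 + 0.81075 = 7.66066
Tail: a^5/(5!(1−ρ)) = 40.86695/(120·0.5799) = 0.58722
P₀ = 1/(7.66066 + 0.58722) = 1/8.24789 = 0.121243

Final: 0.121243


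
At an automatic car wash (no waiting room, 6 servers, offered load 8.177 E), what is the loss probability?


B(c,a) = (a^c/c!) / Σ_{k=0}^{c} a^k/k!
a^6/6! = 415.175283
Σ terms (k=0..6): 1.00000 + 8.17700 + 33.43166 + 91.12357 + 186.27937 + 304.64127 + 415.17528 = 1039.828160
B = 415.175283/1039.828160 = 0.399273

Final: 0.399273


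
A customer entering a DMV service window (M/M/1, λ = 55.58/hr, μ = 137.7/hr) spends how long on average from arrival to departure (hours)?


W = 1/(μ−λ) = 1/(137.7 − 55.58) = 1/82.12 = 0.01218 hr

Final: 0.01218 hr


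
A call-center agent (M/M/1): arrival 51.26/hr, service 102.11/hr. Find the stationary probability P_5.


ρ = 51.26/102.11 = 0.5020
P_n = (1−ρ)·ρ^n = (1 − 0.5020)·0.5020^5 = 0.4980·0.031882 = 0.015877

Final: 0.015877


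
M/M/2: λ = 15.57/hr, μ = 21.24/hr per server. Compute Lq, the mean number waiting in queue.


a = λ/μ = 0.7331; ρ = a/2 = 0.3665
P₀ = 0.463566
Lq = P₀·a^c·ρ / (c!·(1−ρ)²) = 0.463566·0.53736·0.3665/(2·0.40129)
= 0.11376

Final: 0.11376


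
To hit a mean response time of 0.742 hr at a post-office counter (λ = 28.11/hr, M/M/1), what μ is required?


W = 1/(μ−λ) ⇒ μ − λ = 1/W = 1/0.742 = 1.3477
μ = λ + 1/W = 28.11 + 1.3477 = 29.4577 per hr

Final: 29.4577 /hr


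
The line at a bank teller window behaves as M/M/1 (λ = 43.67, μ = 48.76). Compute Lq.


ρ = 43.67/48.76 = 0.8956
Lq = ρ²/(1−ρ) = 0.8021/0.1044 = 7.6840

Final: 7.6840


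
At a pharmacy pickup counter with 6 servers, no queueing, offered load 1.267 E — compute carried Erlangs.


B(6,1.267) = 0.001619 (Erlang-B)
Carried load = a(1 − B) = 1.267·(1 − 0.001619) = 1.267·0.998381 = 1.2649 E

Final: 1.2649 Erlangs


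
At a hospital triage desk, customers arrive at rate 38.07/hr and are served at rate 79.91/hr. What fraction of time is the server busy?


ρ = λ/μ = 38.07/79.91 = 0.4764

Final: 0.4764


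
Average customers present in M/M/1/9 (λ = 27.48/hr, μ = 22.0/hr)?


ρ = 27.48/22.0 = 1.2491
L = ρ[1 − (K+1)ρ^K + Kρ^(K+1)] / [(1−ρ)(1−ρ^(K+1))]
Numerator: 1.2491·(1 − 10·7.401955 + 9·9.245714) = 12.730587
Denominator: (-0.2491)·(-8.245714) = 2.053933
L = 12.730587/2.053933 = 6.1982

Final: 6.1982


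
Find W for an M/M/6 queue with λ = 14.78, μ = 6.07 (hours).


a = 2.4349; ρ = 0.4058; P₀ = 0.087180
Lq = P₀·a^c·ρ/(c!(1−ρ)²) = 0.02901
Wq = Lq/λ = 0.02901/14.78 = 0.001963 hr
W = Wq + 1/μ = 0.001963 + 0.16474 = 0.16671 hr

Final: 0.16671 hr


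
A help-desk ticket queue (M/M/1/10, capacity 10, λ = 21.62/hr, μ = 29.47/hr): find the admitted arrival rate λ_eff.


ρ = 0.7336; P_K = (1−ρ)ρ^10/(1−ρ^11) = 0.012442
λ_eff = λ(1 − P_K) = 21.62·(1 − 0.012442) = 21.62·0.987558 = 21.3510 /hr

Final: 21.3510 /hr


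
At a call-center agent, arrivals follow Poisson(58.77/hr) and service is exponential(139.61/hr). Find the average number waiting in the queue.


ρ = 58.77/139.61 = 0.4210
Lq = ρ²/(1−ρ) = 0.1772/0.5790 = 0.3060

Final: 0.3060


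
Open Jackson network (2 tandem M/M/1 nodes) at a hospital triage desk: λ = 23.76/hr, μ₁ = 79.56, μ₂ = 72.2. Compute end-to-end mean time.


Each node sees arrival rate λ = 23.76/hr (tandem ⇒ throughput preserved).
W₁ = 1/(μ₁−λ) = 1/(79.56−23.76) = 0.01792 hr
W₂ = 1/(μ₂−λ) = 1/(72.2−23.76) = 0.02064 hr
W_total = W₁ + W₂ = 0.01792 + 0.02064 = 0.03857 hr

Final: 0.03857 hr


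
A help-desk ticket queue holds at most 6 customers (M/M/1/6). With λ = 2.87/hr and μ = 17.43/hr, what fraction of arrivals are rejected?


ρ = λ/μ = 2.87/17.43 = 0.1647
P_K = (1−ρ)ρ^K/(1−ρ^(K+1)) = (0.8353·0.00001993)/(1 − 0.000003282)
= 0.00001665/0.999997 = 0.00001665

Final: 0.00001665


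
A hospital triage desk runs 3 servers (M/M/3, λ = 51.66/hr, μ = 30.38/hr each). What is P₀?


a = λ/μ = 51.66/30.38 = 1.7005; ρ = a/c = 0.5668
Σ_{k=0}^{2} a^k/k! (terms k=0..2) = 1.00000 + 1.70046 + 1.44578 = 4.14624
Tail: a^3/(3!(1−ρ)) = 4.91700/(6·0.4332) = 1.89182
P₀ = 1/(4.14624 + 1.89182) = 1/6.03807 = 0.165616

Final: 0.165616


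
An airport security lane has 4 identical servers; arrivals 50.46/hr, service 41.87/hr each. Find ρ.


ρ = λ/(cμ) = 50.46/(4·41.87) = 50.46/167.48 = 0.3013

Final: 0.3013


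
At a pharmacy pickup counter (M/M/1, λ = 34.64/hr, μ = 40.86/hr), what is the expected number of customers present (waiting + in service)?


ρ = λ/μ = 34.64/40.86 = 0.8478
L = ρ/(1−ρ) = 0.8478/(1 − 0.8478) = 0.8478/0.1522 = 5.5691

Final: 5.5691


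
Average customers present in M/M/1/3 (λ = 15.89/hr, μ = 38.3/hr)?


ρ = 15.89/38.3 = 0.4149
L = ρ[1 − (K+1)ρ^K + Kρ^(K+1)] / [(1−ρ)(1−ρ^(K+1))]
Numerator: 0.4149·(1 − 4·0.071413 + 3·0.029628) = 0.333247
Denominator: (0.5851)·(0.970372) = 0.567782
L = 0.333247/0.567782 = 0.5869

Final: 0.5869


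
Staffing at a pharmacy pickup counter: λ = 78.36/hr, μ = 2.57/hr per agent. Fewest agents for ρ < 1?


Stability requires cμ > λ ⇔ c > λ/μ.
λ/μ = 78.36/2.57 = 30.4903
Minimum integer c = ⌊30.4903⌋ + 1 = 31
Check: 31·2.57 = 79.67 > 78.36, while 30·2.57 = 77.10 ≤ 78.36

Final: 31 servers


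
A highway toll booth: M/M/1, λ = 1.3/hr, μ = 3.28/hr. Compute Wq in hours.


ρ = 1.3/3.28 = 0.3963
Wq = ρ/(μ−λ) = 0.3963/(3.28 − 1.3) = 0.3963/1.98 = 0.2002 hr

Final: 0.2002 hr


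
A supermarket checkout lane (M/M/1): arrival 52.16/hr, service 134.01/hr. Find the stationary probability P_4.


ρ = 52.16/134.01 = 0.3892
P_n = (1−ρ)·ρ^n = (1 − 0.3892)·0.3892^4 = 0.6108·0.022951 = 0.014018

Final: 0.014018


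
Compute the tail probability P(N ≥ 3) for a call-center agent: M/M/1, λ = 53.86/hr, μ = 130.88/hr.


ρ = 53.86/130.88 = 0.4115
P(N ≥ n) = ρ^n = 0.4115^3 = 0.069691

Final: 0.069691


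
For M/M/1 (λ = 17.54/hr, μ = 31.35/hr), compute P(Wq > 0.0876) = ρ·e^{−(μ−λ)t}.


ρ = 17.54/31.35 = 0.5595
P(Wq > t) = ρ·e^{−(μ−λ)t} = 0.5595·e^{−1.2098}
= 0.5595·0.298270 = 0.166879

Final: 0.166879


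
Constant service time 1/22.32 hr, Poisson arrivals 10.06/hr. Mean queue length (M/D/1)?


ρ = 10.06/22.32 = 0.4507
M/D/1: Lq = ρ²/(2(1−ρ)) = 0.2031/(2·0.5493) = 0.18492

Final: 0.18492


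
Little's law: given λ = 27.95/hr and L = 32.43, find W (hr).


W = L/λ = 32.43/27.95 = 1.1603 hr

Final: 1.1603 hr


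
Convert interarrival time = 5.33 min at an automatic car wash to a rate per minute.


λ = 1/(interarrival time) in consistent units.
1 minute = 1 min, so λ = 1/5.33 = 0.1876 per minute

Final: 0.1876 /min


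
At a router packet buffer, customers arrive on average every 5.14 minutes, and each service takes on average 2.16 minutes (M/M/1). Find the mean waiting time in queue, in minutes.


λ = 60/5.14 = 11.6732 /hr
μ = 60/2.16 = 27.7778 /hr
ρ = λ/μ = 11.6732/27.7778 = 0.4202
Wq = ρ/(μ−λ) = 0.4202/(27.7778−11.6732) = 0.02609 hr
In minutes: 0.02609·60 = 1.566 min

Final: 1.566 min


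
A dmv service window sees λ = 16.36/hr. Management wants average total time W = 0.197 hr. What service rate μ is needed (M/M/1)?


W = 1/(μ−λ) ⇒ μ − λ = 1/W = 1/0.197 = 5.0761
μ = λ + 1/W = 16.36 + 5.0761 = 21.4361 per hr

Final: 21.4361 /hr


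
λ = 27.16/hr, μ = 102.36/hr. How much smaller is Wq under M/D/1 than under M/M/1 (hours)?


ρ = 27.16/102.36 = 0.2653
Wq(M/M/1) = ρ/(μ−λ) = 0.2653/75.20 = 0.003528 hr
Wq(M/D/1) = ρ/(2(μ−λ)) = 0.001764 hr
Savings = 0.003528 − 0.001764 = 0.001764 hr

Final: 0.001764 hr


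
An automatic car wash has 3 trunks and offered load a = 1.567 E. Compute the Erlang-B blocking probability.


B(c,a) = (a^c/c!) / Σ_{k=0}^{c} a^k/k!
a^3/3! = 0.641292
Σ terms (k=0..3): 1.00000 + 1.56700 + 1.22774 + 0.64129 = 4.436036
B = 0.641292/4.436036 = 0.144564

Final: 0.144564


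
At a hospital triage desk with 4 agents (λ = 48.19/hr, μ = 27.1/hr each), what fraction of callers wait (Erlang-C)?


a = λ/μ = 1.7782; ρ = a/4 = 0.4446
P₀ = 0.165385 (from M/M/c formula)
C(c,a) = [a^c/(c!(1−ρ))]·P₀ = [9.99886/(24·0.5554)]·0.165385
= 0.75007·0.165385 = 0.124050

Final: 0.124050


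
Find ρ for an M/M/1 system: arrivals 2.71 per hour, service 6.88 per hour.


ρ = λ/μ = 2.71/6.88 = 0.3939

Final: 0.3939


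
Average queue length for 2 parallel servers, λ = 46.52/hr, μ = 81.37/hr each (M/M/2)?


a = λ/μ = 0.5717; ρ = a/2 = 0.2859
P₀ = 0.555386
Lq = P₀·a^c·ρ / (c!·(1−ρ)²) = 0.555386·0.32685·0.2859/(2·0.51000)
= 0.05087

Final: 0.05087


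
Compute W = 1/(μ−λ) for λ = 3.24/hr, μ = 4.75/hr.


W = 1/(μ−λ) = 1/(4.75 − 3.24) = 1/1.51 = 0.6623 hr

Final: 0.6623 hr


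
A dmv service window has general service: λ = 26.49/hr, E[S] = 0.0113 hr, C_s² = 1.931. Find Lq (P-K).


ρ = λ·E[S] = 26.49·0.0113 = 0.2993
Lq = ρ²(1+C_s²)/(2(1−ρ)) = 0.08960·(1+1.931)/(2·0.7007)
= 0.08960·2.9310/1.4013 = 0.18741

Final: 0.18741


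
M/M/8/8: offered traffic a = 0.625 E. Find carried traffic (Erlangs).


B(8,0.625) = 0.0000003091 (Erlang-B)
Carried load = a(1 − B) = 0.625·(1 − 0.0000003091) = 0.625·1.000000 = 0.6250 E

Final: 0.6250 Erlangs


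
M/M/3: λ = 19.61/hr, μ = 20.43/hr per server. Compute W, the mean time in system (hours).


a = 0.9599; ρ = 0.3200; P₀ = 0.379180
Lq = P₀·a^c·ρ/(c!(1−ρ)²) = 0.03867
Wq = Lq/λ = 0.03867/19.61 = 0.001972 hr
W = Wq + 1/μ = 0.001972 + 0.04895 = 0.05092 hr

Final: 0.05092 hr


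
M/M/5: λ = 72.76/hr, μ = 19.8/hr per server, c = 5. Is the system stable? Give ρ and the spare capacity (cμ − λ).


Total capacity cμ = 5·19.8 = 99.00/hr
ρ = λ/(cμ) = 72.76/99.00 = 0.7349
Stable ⇔ ρ < 1: YES
Spare capacity = cμ − λ = 99.00 − 72.76 = 26.24/hr

Final: ρ = 0.7349; stable; margin = 26.24/hr


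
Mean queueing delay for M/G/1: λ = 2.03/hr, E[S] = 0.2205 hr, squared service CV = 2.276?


ρ = λ·E[S] = 2.03·0.2205 = 0.4476
E[S²] = E[S]²(1+C_s²) = 0.2205²·(1+2.276) = 0.159280
Wq = λ·E[S²]/(2(1−ρ)) = 2.03·0.159280/(2·0.5524) = 0.29267 hr

Final: 0.29267 hr


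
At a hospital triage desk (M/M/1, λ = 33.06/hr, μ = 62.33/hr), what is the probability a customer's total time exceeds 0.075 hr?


W ~ Exponential(μ−λ) for M/M/1.
μ − λ = 62.33 − 33.06 = 29.2700
P(W > t) = e^{−(μ−λ)t} = e^{−2.1952} = 0.111331

Final: 0.111331


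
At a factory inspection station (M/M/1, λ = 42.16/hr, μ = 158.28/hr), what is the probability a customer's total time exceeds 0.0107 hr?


W ~ Exponential(μ−λ) for M/M/1.
μ − λ = 158.28 − 42.16 = 116.1200
P(W > t) = e^{−(μ−λ)t} = e^{−1.2425} = 0.288666

Final: 0.288666


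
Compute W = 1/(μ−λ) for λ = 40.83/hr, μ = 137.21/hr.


W = 1/(μ−λ) = 1/(137.21 − 40.83) = 1/96.38 = 0.01038 hr

Final: 0.01038 hr


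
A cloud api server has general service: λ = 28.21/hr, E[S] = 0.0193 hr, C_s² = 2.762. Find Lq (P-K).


ρ = λ·E[S] = 28.21·0.0193 = 0.5445
Lq = ρ²(1+C_s²)/(2(1−ρ)) = 0.2964·(1+2.762)/(2·0.4555)
= 0.2964·3.7620/0.9111 = 1.22399

Final: 1.22399


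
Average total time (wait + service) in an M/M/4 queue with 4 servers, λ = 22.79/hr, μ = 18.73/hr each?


a = 1.2168; ρ = 0.3042; P₀ = 0.295114
Lq = P₀·a^c·ρ/(c!(1−ρ)²) = 0.01693
Wq = Lq/λ = 0.01693/22.79 = 0.0007431 hr
W = Wq + 1/μ = 0.0007431 + 0.05339 = 0.05413 hr

Final: 0.05413 hr


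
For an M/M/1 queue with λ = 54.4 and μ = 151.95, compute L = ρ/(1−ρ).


ρ = λ/μ = 54.4/151.95 = 0.3580
L = ρ/(1−ρ) = 0.3580/(1 − 0.3580) = 0.3580/0.6420 = 0.5577

Final: 0.5577


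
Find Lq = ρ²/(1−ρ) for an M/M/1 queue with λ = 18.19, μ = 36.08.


ρ = 18.19/36.08 = 0.5042
Lq = ρ²/(1−ρ) = 0.2542/0.4958 = 0.5126

Final: 0.5126


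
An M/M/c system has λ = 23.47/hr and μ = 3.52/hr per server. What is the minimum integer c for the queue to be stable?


Stability requires cμ > λ ⇔ c > λ/μ.
λ/μ = 23.47/3.52 = 6.6676
Minimum integer c = ⌊6.6676⌋ + 1 = 7
Check: 7·3.52 = 24.64 > 23.47, while 6·3.52 = 21.12 ≤ 23.47

Final: 7 servers


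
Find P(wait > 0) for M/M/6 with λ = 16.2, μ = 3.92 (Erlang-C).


a = λ/μ = 4.1327; ρ = a/6 = 0.6888
P₀ = 0.014313 (from M/M/c formula)
C(c,a) = [a^c/(c!(1−ρ))]·P₀ = [4981.65543/(720·0.3112)]·0.014313
= 22.23143·0.014313 = 0.318202

Final: 0.318202


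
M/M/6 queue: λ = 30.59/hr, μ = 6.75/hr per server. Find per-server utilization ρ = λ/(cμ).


ρ = λ/(cμ) = 30.59/(6·6.75) = 30.59/40.50 = 0.7553

Final: 0.7553


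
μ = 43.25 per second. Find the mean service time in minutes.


Mean service time = 1/μ = 1/43.25 second = 0.02312 second
In minutes: 0.02312 × 0.0166667 = 0.0003854 min

Final: 0.0003854 min


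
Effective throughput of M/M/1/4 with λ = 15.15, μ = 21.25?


ρ = 0.7129; P_K = (1−ρ)ρ^4/(1−ρ^5) = 0.090907
λ_eff = λ(1 − P_K) = 15.15·(1 − 0.090907) = 15.15·0.909093 = 13.7728 /hr

Final: 13.7728 /hr


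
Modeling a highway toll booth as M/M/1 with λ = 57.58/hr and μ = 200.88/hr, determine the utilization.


ρ = λ/μ = 57.58/200.88 = 0.2866

Final: 0.2866


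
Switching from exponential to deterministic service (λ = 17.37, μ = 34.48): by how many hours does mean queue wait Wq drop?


ρ = 17.37/34.48 = 0.5038
Wq(M/M/1) = ρ/(μ−λ) = 0.5038/17.11 = 0.02944 hr
Wq(M/D/1) = ρ/(2(μ−λ)) = 0.01472 hr
Savings = 0.02944 − 0.01472 = 0.01472 hr

Final: 0.01472 hr


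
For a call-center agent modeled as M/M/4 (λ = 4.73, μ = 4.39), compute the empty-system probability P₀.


a = λ/μ = 4.73/4.39 = 1.0774; ρ = a/c = 0.2694
Σ_{k=0}^{3} a^k/k! (terms k=0..3) = 1.00000 + 1.07745 + 0.58045 + 0.20847 = 2.86636
Tail: a^4/(4!(1−ρ)) = 1.34768/(24·0.7306) = 0.07686
P₀ = 1/(2.86636 + 0.07686) = 1/2.94322 = 0.339764

Final: 0.339764


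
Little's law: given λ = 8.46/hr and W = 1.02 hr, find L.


L = λW = 8.46·1.02 = 8.6292

Final: 8.6292


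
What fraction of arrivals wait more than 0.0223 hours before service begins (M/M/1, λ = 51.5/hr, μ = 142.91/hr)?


ρ = 51.5/142.91 = 0.3604
P(Wq > t) = ρ·e^{−(μ−λ)t} = 0.3604·e^{−2.0384}
= 0.3604·0.130231 = 0.046931

Final: 0.046931


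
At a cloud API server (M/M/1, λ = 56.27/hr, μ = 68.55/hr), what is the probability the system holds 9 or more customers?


ρ = 56.27/68.55 = 0.8209
P(N ≥ n) = ρ^n = 0.8209^9 = 0.169210

Final: 0.169210


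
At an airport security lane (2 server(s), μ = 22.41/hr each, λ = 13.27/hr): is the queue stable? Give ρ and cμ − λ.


Total capacity cμ = 2·22.41 = 44.82/hr
ρ = λ/(cμ) = 13.27/44.82 = 0.2961
Stable ⇔ ρ < 1: YES
Spare capacity = cμ − λ = 44.82 − 13.27 = 31.55/hr

Final: ρ = 0.2961; stable; margin = 31.55/hr


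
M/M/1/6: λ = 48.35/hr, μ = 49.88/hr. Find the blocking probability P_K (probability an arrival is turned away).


ρ = λ/μ = 48.35/49.88 = 0.9693
P_K = (1−ρ)ρ^K/(1−ρ^(K+1)) = (0.03067·0.829507)/(1 − 0.804063)
= 0.025444/0.195937 = 0.129858

Final: 0.129858


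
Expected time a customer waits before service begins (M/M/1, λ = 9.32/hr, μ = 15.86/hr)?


ρ = 9.32/15.86 = 0.5876
Wq = ρ/(μ−λ) = 0.5876/(15.86 − 9.32) = 0.5876/6.54 = 0.08985 hr

Final: 0.08985 hr


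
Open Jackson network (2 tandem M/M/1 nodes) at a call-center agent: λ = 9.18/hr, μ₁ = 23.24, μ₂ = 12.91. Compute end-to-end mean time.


Each node sees arrival rate λ = 9.18/hr (tandem ⇒ throughput preserved).
W₁ = 1/(μ₁−λ) = 1/(23.24−9.18) = 0.07112 hr
W₂ = 1/(μ₂−λ) = 1/(12.91−9.18) = 0.26810 hr
W_total = W₁ + W₂ = 0.07112 + 0.26810 = 0.33922 hr

Final: 0.33922 hr


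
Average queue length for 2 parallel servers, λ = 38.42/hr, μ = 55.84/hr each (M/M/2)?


a = λ/μ = 0.6880; ρ = a/2 = 0.3440
P₀ = 0.488075
Lq = P₀·a^c·ρ / (c!·(1−ρ)²) = 0.488075·0.47340·0.3440/(2·0.43031)
= 0.09236

Final: 0.09236


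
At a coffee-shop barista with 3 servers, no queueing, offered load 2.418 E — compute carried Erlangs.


B(3,2.418) = 0.270906 (Erlang-B)
Carried load = a(1 − B) = 2.418·(1 − 0.270906) = 2.418·0.729094 = 1.7629 E

Final: 1.7629 Erlangs


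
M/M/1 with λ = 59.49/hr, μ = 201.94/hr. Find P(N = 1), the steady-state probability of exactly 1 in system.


ρ = 59.49/201.94 = 0.2946
P_n = (1−ρ)·ρ^n = (1 − 0.2946)·0.2946^1 = 0.7054·0.294592 = 0.207808

Final: 0.207808


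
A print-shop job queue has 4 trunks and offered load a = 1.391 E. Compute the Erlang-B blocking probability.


B(c,a) = (a^c/c!) / Σ_{k=0}^{c} a^k/k!
a^4/4! = 0.155990
Σ terms (k=0..4): 1.00000 + 1.39100 + 0.96744 + 0.44857 + 0.15599 = 3.963001
B = 0.155990/3.963001 = 0.039362

Final: 0.039362


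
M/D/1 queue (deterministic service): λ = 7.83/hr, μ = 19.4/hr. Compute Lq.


ρ = 7.83/19.4 = 0.4036
M/D/1: Lq = ρ²/(2(1−ρ)) = 0.1629/(2·0.5964) = 0.13657

Final: 0.13657


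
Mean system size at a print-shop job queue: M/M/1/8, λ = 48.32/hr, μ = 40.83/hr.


ρ = 48.32/40.83 = 1.1834
L = ρ[1 − (K+1)ρ^K + Kρ^(K+1)] / [(1−ρ)(1−ρ^(K+1))]
Numerator: 1.1834·(1 − 9·3.847515 + 8·4.553317) = 3.312340
Denominator: (-0.1834)·(-3.553317) = 0.651833
L = 3.312340/0.651833 = 5.0816

Final: 5.0816


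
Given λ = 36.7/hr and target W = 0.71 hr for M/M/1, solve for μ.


W = 1/(μ−λ) ⇒ μ − λ = 1/W = 1/0.71 = 1.4085
μ = λ + 1/W = 36.7 + 1.4085 = 38.1085 per hr

Final: 38.1085 /hr


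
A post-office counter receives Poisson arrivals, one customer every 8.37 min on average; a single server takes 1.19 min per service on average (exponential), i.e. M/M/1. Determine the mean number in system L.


λ = 60/8.37 = 7.1685 /hr
μ = 60/1.19 = 50.4202 /hr
ρ = λ/μ = 7.1685/50.4202 = 0.1422
L = ρ/(1−ρ) = 0.1422/0.8578 = 0.1657

Final: 0.1657


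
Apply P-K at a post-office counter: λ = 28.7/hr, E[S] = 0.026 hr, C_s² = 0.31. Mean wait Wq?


ρ = λ·E[S] = 28.7·0.026 = 0.7462
E[S²] = E[S]²(1+C_s²) = 0.026²·(1+0.31) = 0.0008856
Wq = λ·E[S²]/(2(1−ρ)) = 28.7·0.0008856/(2·0.2538) = 0.05007 hr

Final: 0.05007 hr


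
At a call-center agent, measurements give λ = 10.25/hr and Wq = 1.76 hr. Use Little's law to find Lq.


Lq = λWq = 10.25·1.76 = 18.0400

Final: 18.0400


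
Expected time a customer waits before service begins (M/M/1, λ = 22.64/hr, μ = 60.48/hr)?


ρ = 22.64/60.48 = 0.3743
Wq = ρ/(μ−λ) = 0.3743/(60.48 − 22.64) = 0.3743/37.84 = 0.009893 hr

Final: 0.009893 hr


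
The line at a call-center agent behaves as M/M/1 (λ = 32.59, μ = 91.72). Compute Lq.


ρ = 32.59/91.72 = 0.3553
Lq = ρ²/(1−ρ) = 0.1263/0.6447 = 0.1958

Final: 0.1958


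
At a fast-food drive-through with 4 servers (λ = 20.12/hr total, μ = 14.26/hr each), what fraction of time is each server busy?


ρ = λ/(cμ) = 20.12/(4·14.26) = 20.12/57.04 = 0.3527

Final: 0.3527


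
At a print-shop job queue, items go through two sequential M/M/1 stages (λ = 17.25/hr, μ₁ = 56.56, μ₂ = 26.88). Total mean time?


Each node sees arrival rate λ = 17.25/hr (tandem ⇒ throughput preserved).
W₁ = 1/(μ₁−λ) = 1/(56.56−17.25) = 0.02544 hr
W₂ = 1/(μ₂−λ) = 1/(26.88−17.25) = 0.10384 hr
W_total = W₁ + W₂ = 0.02544 + 0.10384 = 0.12928 hr

Final: 0.12928 hr


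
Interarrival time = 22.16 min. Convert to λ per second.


λ = 1/(interarrival time) in consistent units.
1 second = 0.0166667 min, so λ = 0.0166667/22.16 = 0.0007521 per second

Final: 0.0007521 /sec


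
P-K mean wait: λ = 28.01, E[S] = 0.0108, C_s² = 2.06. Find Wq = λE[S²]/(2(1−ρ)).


ρ = λ·E[S] = 28.01·0.0108 = 0.3025
E[S²] = E[S]²(1+C_s²) = 0.0108²·(1+2.06) = 0.0003569
Wq = λ·E[S²]/(2(1−ρ)) = 28.01·0.0003569/(2·0.6975) = 0.007167 hr

Final: 0.007167 hr


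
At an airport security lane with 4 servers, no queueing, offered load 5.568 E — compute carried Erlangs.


B(4,5.568) = 0.440634 (Erlang-B)
Carried load = a(1 − B) = 5.568·(1 − 0.440634) = 5.568·0.559366 = 3.1145 E

Final: 3.1145 Erlangs


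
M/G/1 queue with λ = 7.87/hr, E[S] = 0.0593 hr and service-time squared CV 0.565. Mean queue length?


ρ = λ·E[S] = 7.87·0.0593 = 0.4667
Lq = ρ²(1+C_s²)/(2(1−ρ)) = 0.2178·(1+0.565)/(2·0.5333)
= 0.2178·1.5650/1.0666 = 0.31957

Final: 0.31957


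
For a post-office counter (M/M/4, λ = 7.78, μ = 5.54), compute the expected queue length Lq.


a = λ/μ = 1.4043; ρ = a/4 = 0.3511
P₀ = 0.243799
Lq = P₀·a^c·ρ / (c!·(1−ρ)²) = 0.243799·3.88937·0.3511/(24·0.42109)
= 0.03294

Final: 0.03294


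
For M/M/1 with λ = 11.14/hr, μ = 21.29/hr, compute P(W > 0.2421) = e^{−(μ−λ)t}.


W ~ Exponential(μ−λ) for M/M/1.
μ − λ = 21.29 − 11.14 = 10.1500
P(W > t) = e^{−(μ−λ)t} = e^{−2.4573} = 0.085665

Final: 0.085665


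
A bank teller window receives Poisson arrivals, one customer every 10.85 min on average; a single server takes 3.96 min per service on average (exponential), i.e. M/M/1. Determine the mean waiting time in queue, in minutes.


λ = 60/10.85 = 5.5300 /hr
μ = 60/3.96 = 15.1515 /hr
ρ = λ/μ = 5.5300/15.1515 = 0.3650
Wq = ρ/(μ−λ) = 0.3650/(15.1515−5.5300) = 0.03793 hr
In minutes: 0.03793·60 = 2.276 min

Final: 2.276 min


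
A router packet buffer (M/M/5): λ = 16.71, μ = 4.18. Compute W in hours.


a = 3.9976; ρ = 0.7995; P₀ = 0.013035
Lq = P₀·a^c·ρ/(c!(1−ρ)²) = 2.20616
Wq = Lq/λ = 2.20616/16.71 = 0.13203 hr
W = Wq + 1/μ = 0.13203 + 0.23923 = 0.37126 hr

Final: 0.37126 hr


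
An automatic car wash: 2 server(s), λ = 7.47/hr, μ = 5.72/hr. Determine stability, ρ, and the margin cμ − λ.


Total capacity cμ = 2·5.72 = 11.44/hr
ρ = λ/(cμ) = 7.47/11.44 = 0.6530
Stable ⇔ ρ < 1: YES
Spare capacity = cμ − λ = 11.44 − 7.47 = 3.97/hr

Final: ρ = 0.6530; stable; margin = 3.97/hr


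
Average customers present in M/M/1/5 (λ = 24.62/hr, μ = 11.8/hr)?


ρ = 24.62/11.8 = 2.0864
L = ρ[1 − (K+1)ρ^K + Kρ^(K+1)] / [(1−ρ)(1−ρ^(K+1))]
Numerator: 2.0864·(1 − 6·39.539412 + 5·82.496638) = 367.728317
Denominator: (-1.0864)·(-81.496638) = 88.541262
L = 367.728317/88.541262 = 4.1532

Final: 4.1532


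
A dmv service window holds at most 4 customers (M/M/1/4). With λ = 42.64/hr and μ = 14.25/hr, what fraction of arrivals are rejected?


ρ = λ/μ = 42.64/14.25 = 2.9923
P_K = (1−ρ)ρ^K/(1−ρ^(K+1)) = (-1.9923·80.169528)/(1 − 239.889732)
= -159.720204/-238.889732 = 0.668594

Final: 0.668594


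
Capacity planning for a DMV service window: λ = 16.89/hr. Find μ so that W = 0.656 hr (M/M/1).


W = 1/(μ−λ) ⇒ μ − λ = 1/W = 1/0.656 = 1.5244
μ = λ + 1/W = 16.89 + 1.5244 = 18.4144 per hr

Final: 18.4144 /hr


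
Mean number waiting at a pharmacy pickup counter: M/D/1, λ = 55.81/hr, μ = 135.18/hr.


ρ = 55.81/135.18 = 0.4129
M/D/1: Lq = ρ²/(2(1−ρ)) = 0.1705/(2·0.5871) = 0.14515

Final: 0.14515


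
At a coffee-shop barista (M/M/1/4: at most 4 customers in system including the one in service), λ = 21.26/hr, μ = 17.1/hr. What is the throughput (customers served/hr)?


ρ = 1.2433; P_K = (1−ρ)ρ^4/(1−ρ^5) = 0.294971
λ_eff = λ(1 − P_K) = 21.26·(1 − 0.294971) = 21.26·0.705029 = 14.9889 /hr

Final: 14.9889 /hr


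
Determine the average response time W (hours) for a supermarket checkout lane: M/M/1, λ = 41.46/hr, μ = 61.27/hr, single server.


W = 1/(μ−λ) = 1/(61.27 − 41.46) = 1/19.81 = 0.05048 hr

Final: 0.05048 hr


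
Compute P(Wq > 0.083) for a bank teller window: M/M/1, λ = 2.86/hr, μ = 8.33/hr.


ρ = 2.86/8.33 = 0.3433
P(Wq > t) = ρ·e^{−(μ−λ)t} = 0.3433·e^{−0.4540}
= 0.3433·0.635076 = 0.218045

Final: 0.218045


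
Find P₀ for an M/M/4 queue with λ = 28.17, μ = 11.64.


a = λ/μ = 28.17/11.64 = 2.4201; ρ = a/c = 0.6050
Σ_{k=0}^{3} a^k/k! (terms k=0..3) = 1.00000 + 2.42010 + 2.92845 + 2.36238 = 8.71094
Tail: a^4/(4!(1−ρ)) = 34.30327/(24·0.3950) = 3.61872
P₀ = 1/(8.71094 + 3.61872) = 1/12.32966 = 0.081105

Final: 0.081105


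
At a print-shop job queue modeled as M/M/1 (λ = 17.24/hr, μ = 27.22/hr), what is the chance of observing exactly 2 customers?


ρ = 17.24/27.22 = 0.6334
P_n = (1−ρ)·ρ^n = (1 − 0.6334)·0.6334^2 = 0.3666·0.401142 = 0.147076

Final: 0.147076


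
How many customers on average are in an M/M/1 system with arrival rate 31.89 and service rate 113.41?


ρ = λ/μ = 31.89/113.41 = 0.2812
L = ρ/(1−ρ) = 0.2812/(1 − 0.2812) = 0.2812/0.7188 = 0.3912

Final: 0.3912


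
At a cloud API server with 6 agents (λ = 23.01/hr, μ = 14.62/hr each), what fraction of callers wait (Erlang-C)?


a = λ/μ = 1.5739; ρ = a/6 = 0.2623
P₀ = 0.207171 (from M/M/c formula)
C(c,a) = [a^c/(c!(1−ρ))]·P₀ = [15.19902/(720·0.7377)]·0.207171
= 0.02862·0.207171 = 0.005928

Final: 0.005928


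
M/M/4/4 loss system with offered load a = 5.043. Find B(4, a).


B(c,a) = (a^c/c!) / Σ_{k=0}^{c} a^k/k!
a^4/4! = 26.949123
Σ terms (k=0..4): 1.00000 + 5.04300 + 12.71592 + 21.37547 + 26.94912 = 67.083516
B = 26.949123/67.083516 = 0.401725

Final: 0.401725


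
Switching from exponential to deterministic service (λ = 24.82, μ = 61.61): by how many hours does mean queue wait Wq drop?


ρ = 24.82/61.61 = 0.4029
Wq(M/M/1) = ρ/(μ−λ) = 0.4029/36.79 = 0.01095 hr
Wq(M/D/1) = ρ/(2(μ−λ)) = 0.005475 hr
Savings = 0.01095 − 0.005475 = 0.005475 hr

Final: 0.005475 hr


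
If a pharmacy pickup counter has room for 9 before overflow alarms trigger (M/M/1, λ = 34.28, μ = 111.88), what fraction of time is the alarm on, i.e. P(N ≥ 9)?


ρ = 34.28/111.88 = 0.3064
P(N ≥ n) = ρ^n = 0.3064^9 = 0.00002380

Final: 0.00002380


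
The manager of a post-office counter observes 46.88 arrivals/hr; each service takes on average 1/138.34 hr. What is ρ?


ρ = λ/μ = 46.88/138.34 = 0.3389

Final: 0.3389


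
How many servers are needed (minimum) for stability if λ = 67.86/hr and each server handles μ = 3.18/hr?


Stability requires cμ > λ ⇔ c > λ/μ.
λ/μ = 67.86/3.18 = 21.3396
Minimum integer c = ⌊21.3396⌋ + 1 = 22
Check: 22·3.18 = 69.96 > 67.86, while 21·3.18 = 66.78 ≤ 67.86

Final: 22 servers


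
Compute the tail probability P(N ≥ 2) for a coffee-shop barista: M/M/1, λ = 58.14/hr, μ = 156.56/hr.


ρ = 58.14/156.56 = 0.3714
P(N ≥ n) = ρ^n = 0.3714^2 = 0.137908

Final: 0.137908


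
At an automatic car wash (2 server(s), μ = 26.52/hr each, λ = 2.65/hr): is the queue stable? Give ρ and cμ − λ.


Total capacity cμ = 2·26.52 = 53.04/hr
ρ = λ/(cμ) = 2.65/53.04 = 0.04996
Stable ⇔ ρ < 1: YES
Spare capacity = cμ − λ = 53.04 − 2.65 = 50.39/hr

Final: ρ = 0.04996; stable; margin = 50.39/hr


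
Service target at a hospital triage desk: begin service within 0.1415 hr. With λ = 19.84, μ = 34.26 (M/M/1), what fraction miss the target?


ρ = 19.84/34.26 = 0.5791
P(Wq > t) = ρ·e^{−(μ−λ)t} = 0.5791·e^{−2.0404}
= 0.5791·0.129973 = 0.075267

Final: 0.075267


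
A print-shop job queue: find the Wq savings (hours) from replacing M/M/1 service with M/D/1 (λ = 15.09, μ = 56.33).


ρ = 15.09/56.33 = 0.2679
Wq(M/M/1) = ρ/(μ−λ) = 0.2679/41.24 = 0.006496 hr
Wq(M/D/1) = ρ/(2(μ−λ)) = 0.003248 hr
Savings = 0.006496 − 0.003248 = 0.003248 hr

Final: 0.003248 hr


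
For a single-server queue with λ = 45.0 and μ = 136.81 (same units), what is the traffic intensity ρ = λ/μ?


ρ = λ/μ = 45.0/136.81 = 0.3289

Final: 0.3289


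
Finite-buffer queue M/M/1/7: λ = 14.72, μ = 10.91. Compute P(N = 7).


ρ = λ/μ = 14.72/10.91 = 1.3492
P_K = (1−ρ)ρ^K/(1−ρ^(K+1)) = (-0.3492·8.139194)/(1 − 10.981571)
= -2.842377/-9.981571 = 0.284762

Final: 0.284762


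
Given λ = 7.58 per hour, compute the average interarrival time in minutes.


Mean interarrival time = 1/λ = 1/7.58 hour = 0.13193 hour
In minutes: 0.13193 × 60 = 7.9156 min

Final: 7.9156 min


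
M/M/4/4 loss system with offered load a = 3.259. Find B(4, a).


B(c,a) = (a^c/c!) / Σ_{k=0}^{c} a^k/k!
a^4/4! = 4.700307
Σ terms (k=0..4): 1.00000 + 3.25900 + 5.31054 + 5.76902 + 4.70031 = 20.038864
B = 4.700307/20.038864 = 0.234560

Final: 0.234560


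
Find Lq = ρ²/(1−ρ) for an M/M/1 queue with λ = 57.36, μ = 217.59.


ρ = 57.36/217.59 = 0.2636
Lq = ρ²/(1−ρ) = 0.06949/0.7364 = 0.09437

Final: 0.09437


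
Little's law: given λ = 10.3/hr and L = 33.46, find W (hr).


W = L/λ = 33.46/10.3 = 3.2485 hr

Final: 3.2485 hr


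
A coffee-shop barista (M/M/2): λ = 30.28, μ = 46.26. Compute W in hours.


a = 0.6546; ρ = 0.3273; P₀ = 0.506840
Lq = P₀·a^c·ρ/(c!(1−ρ)²) = 0.07852
Wq = Lq/λ = 0.07852/30.28 = 0.002593 hr
W = Wq + 1/μ = 0.002593 + 0.02162 = 0.02421 hr

Final: 0.02421 hr


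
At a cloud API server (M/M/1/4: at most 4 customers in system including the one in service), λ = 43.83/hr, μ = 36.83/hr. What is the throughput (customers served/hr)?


ρ = 1.1901; P_K = (1−ρ)ρ^4/(1−ρ^5) = 0.274856
λ_eff = λ(1 − P_K) = 43.83·(1 − 0.274856) = 43.83·0.725144 = 31.7831 /hr

Final: 31.7831 /hr


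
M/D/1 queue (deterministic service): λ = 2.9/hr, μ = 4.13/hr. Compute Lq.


ρ = 2.9/4.13 = 0.7022
M/D/1: Lq = ρ²/(2(1−ρ)) = 0.4931/(2·0.2978) = 0.82777

Final: 0.82777


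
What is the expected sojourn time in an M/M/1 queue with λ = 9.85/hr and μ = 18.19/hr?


W = 1/(μ−λ) = 1/(18.19 − 9.85) = 1/8.34 = 0.1199 hr

Final: 0.1199 hr


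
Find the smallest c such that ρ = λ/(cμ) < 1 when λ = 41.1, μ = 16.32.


Stability requires cμ > λ ⇔ c > λ/μ.
λ/μ = 41.1/16.32 = 2.5184
Minimum integer c = ⌊2.5184⌋ + 1 = 3
Check: 3·16.32 = 48.96 > 41.1, while 2·16.32 = 32.64 ≤ 41.1

Final: 3 servers


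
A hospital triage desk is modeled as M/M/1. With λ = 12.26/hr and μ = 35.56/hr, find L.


ρ = λ/μ = 12.26/35.56 = 0.3448
L = ρ/(1−ρ) = 0.3448/(1 − 0.3448) = 0.3448/0.6552 = 0.5262

Final: 0.5262


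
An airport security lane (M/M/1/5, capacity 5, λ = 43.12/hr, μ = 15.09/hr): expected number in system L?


ρ = 43.12/15.09 = 2.8575
L = ρ[1 − (K+1)ρ^K + Kρ^(K+1)] / [(1−ρ)(1−ρ^(K+1))]
Numerator: 2.8575·(1 − 6·190.523066 + 5·544.423765) = 4514.828099
Denominator: (-1.8575)·(-543.423765) = 1009.421347
L = 4514.828099/1009.421347 = 4.4727

Final: 4.4727


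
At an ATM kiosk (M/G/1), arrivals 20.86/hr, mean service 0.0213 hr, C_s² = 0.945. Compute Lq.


ρ = λ·E[S] = 20.86·0.0213 = 0.4443
Lq = ρ²(1+C_s²)/(2(1−ρ)) = 0.1974·(1+0.945)/(2·0.5557)
= 0.1974·1.9450/1.1114 = 0.34550

Final: 0.34550


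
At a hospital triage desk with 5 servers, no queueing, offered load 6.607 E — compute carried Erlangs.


B(5,6.607) = 0.400725 (Erlang-B)
Carried load = a(1 − B) = 6.607·(1 − 0.400725) = 6.607·0.599275 = 3.9594 E

Final: 3.9594 Erlangs


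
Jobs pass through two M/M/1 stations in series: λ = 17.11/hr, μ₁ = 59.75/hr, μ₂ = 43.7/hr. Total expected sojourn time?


Each node sees arrival rate λ = 17.11/hr (tandem ⇒ throughput preserved).
W₁ = 1/(μ₁−λ) = 1/(59.75−17.11) = 0.02345 hr
W₂ = 1/(μ₂−λ) = 1/(43.7−17.11) = 0.03761 hr
W_total = W₁ + W₂ = 0.02345 + 0.03761 = 0.06106 hr

Final: 0.06106 hr


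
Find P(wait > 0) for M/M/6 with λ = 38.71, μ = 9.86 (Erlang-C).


a = λ/μ = 3.9260; ρ = a/6 = 0.6543
P₀ = 0.018148 (from M/M/c formula)
C(c,a) = [a^c/(c!(1−ρ))]·P₀ = [3661.65597/(720·0.3457)]·0.018148
= 14.71228·0.018148 = 0.267006

Final: 0.267006


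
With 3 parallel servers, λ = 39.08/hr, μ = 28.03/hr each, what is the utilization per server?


ρ = λ/(cμ) = 39.08/(3·28.03) = 39.08/84.09 = 0.4647

Final: 0.4647


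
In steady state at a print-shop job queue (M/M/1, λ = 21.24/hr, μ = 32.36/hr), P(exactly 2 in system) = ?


ρ = 21.24/32.36 = 0.6564
P_n = (1−ρ)·ρ^n = (1 − 0.6564)·0.6564^2 = 0.3436·0.430816 = 0.148043

Final: 0.148043


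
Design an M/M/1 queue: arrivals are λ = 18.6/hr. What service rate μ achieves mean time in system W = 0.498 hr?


W = 1/(μ−λ) ⇒ μ − λ = 1/W = 1/0.498 = 2.0080
μ = λ + 1/W = 18.6 + 2.0080 = 20.6080 per hr

Final: 20.6080 /hr


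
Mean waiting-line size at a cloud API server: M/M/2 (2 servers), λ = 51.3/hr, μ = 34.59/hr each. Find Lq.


a = λ/μ = 1.4831; ρ = a/2 = 0.7415
P₀ = 0.148406
Lq = P₀·a^c·ρ / (c!·(1−ρ)²) = 0.148406·2.19955·0.7415/(2·0.06680)
= 1.81184

Final: 1.81184


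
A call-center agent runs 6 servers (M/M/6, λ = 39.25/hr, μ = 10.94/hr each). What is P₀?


a = λ/μ = 39.25/10.94 = 3.5878; ρ = a/c = 0.5980
Σ_{k=0}^{5} a^k/k! (terms k=0..5) = 1.00000 + 3.58775 + 6.43598 + 7.69690 + 6.90364 + 4.95371 = 30.57798
Tail: a^6/(6!(1−ρ)) = 2132.72095/(720·0.4020) = 7.36768
P₀ = 1/(30.57798 + 7.36768) = 1/37.94566 = 0.026353

Final: 0.026353


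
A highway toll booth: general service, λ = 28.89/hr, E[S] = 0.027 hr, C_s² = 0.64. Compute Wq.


ρ = λ·E[S] = 28.89·0.027 = 0.7800
E[S²] = E[S]²(1+C_s²) = 0.027²·(1+0.64) = 0.001196
Wq = λ·E[S²]/(2(1−ρ)) = 28.89·0.001196/(2·0.2200) = 0.07851 hr

Final: 0.07851 hr


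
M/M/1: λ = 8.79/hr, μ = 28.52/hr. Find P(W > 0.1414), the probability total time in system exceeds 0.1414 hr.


W ~ Exponential(μ−λ) for M/M/1.
μ − λ = 28.52 − 8.79 = 19.7300
P(W > t) = e^{−(μ−λ)t} = e^{−2.7898} = 0.061432

Final: 0.061432


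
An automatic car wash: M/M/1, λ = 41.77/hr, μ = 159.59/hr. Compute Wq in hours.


ρ = 41.77/159.59 = 0.2617
Wq = ρ/(μ−λ) = 0.2617/(159.59 − 41.77) = 0.2617/117.82 = 0.002221 hr

Final: 0.002221 hr


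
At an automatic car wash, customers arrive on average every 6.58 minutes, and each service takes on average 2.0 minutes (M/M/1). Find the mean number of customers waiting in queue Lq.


λ = 60/6.58 = 9.1185 /hr
μ = 60/2.0 = 30.0000 /hr
ρ = λ/μ = 9.1185/30.0000 = 0.3040
Lq = ρ²/(1−ρ) = 0.09239/0.6960 = 0.1327

Final: 0.1327


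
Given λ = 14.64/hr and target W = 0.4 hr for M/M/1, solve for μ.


W = 1/(μ−λ) ⇒ μ − λ = 1/W = 1/0.4 = 2.5000
μ = λ + 1/W = 14.64 + 2.5000 = 17.1400 per hr

Final: 17.1400 /hr


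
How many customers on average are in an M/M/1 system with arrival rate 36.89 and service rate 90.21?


ρ = λ/μ = 36.89/90.21 = 0.4089
L = ρ/(1−ρ) = 0.4089/(1 − 0.4089) = 0.4089/0.5911 = 0.6919

Final: 0.6919


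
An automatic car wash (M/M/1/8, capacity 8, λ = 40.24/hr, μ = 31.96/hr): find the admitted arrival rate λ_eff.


ρ = 1.2591; P_K = (1−ρ)ρ^8/(1−ρ^9) = 0.235365
λ_eff = λ(1 − P_K) = 40.24·(1 − 0.235365) = 40.24·0.764635 = 30.7689 /hr

Final: 30.7689 /hr


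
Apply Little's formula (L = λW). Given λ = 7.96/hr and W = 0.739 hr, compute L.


L = λW = 7.96·0.739 = 5.8824

Final: 5.8824


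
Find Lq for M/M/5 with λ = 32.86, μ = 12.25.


a = λ/μ = 2.6824; ρ = a/5 = 0.5365
P₀ = 0.066000
Lq = P₀·a^c·ρ / (c!·(1−ρ)²) = 0.066000·138.88564·0.5365/(120·0.21484)
= 0.19075

Final: 0.19075


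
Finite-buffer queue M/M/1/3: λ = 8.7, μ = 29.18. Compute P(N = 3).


ρ = λ/μ = 8.7/29.18 = 0.2981
P_K = (1−ρ)ρ^K/(1−ρ^(K+1)) = (0.7019·0.026503)/(1 − 0.007902)
= 0.018601/0.992098 = 0.018750

Final: 0.018750


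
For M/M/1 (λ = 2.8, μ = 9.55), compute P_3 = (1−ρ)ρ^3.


ρ = 2.8/9.55 = 0.2932
P_n = (1−ρ)·ρ^n = (1 − 0.2932)·0.2932^3 = 0.7068·0.025204 = 0.017814

Final: 0.017814


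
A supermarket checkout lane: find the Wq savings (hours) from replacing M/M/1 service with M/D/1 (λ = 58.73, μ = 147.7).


ρ = 58.73/147.7 = 0.3976
Wq(M/M/1) = ρ/(μ−λ) = 0.3976/88.97 = 0.004469 hr
Wq(M/D/1) = ρ/(2(μ−λ)) = 0.002235 hr
Savings = 0.004469 − 0.002235 = 0.002235 hr

Final: 0.002235 hr


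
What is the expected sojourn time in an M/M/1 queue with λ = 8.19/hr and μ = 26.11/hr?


W = 1/(μ−λ) = 1/(26.11 − 8.19) = 1/17.92 = 0.05580 hr

Final: 0.05580 hr


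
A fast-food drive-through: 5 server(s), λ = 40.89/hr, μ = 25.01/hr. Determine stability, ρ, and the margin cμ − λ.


Total capacity cμ = 5·25.01 = 125.05/hr
ρ = λ/(cμ) = 40.89/125.05 = 0.3270
Stable ⇔ ρ < 1: YES
Spare capacity = cμ − λ = 125.05 − 40.89 = 84.16/hr

Final: ρ = 0.3270; stable; margin = 84.16/hr


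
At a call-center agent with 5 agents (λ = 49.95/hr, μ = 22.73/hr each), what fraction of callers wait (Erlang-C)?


a = λ/μ = 2.1975; ρ = a/5 = 0.4395
P₀ = 0.109715 (from M/M/c formula)
C(c,a) = [a^c/(c!(1−ρ))]·P₀ = [51.24840/(120·0.5605)]·0.109715
= 0.76195·0.109715 = 0.083598

Final: 0.083598


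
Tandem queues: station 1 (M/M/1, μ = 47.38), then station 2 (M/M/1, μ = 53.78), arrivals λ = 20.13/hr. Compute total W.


Each node sees arrival rate λ = 20.13/hr (tandem ⇒ throughput preserved).
W₁ = 1/(μ₁−λ) = 1/(47.38−20.13) = 0.03670 hr
W₂ = 1/(μ₂−λ) = 1/(53.78−20.13) = 0.02972 hr
W_total = W₁ + W₂ = 0.03670 + 0.02972 = 0.06641 hr

Final: 0.06641 hr
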